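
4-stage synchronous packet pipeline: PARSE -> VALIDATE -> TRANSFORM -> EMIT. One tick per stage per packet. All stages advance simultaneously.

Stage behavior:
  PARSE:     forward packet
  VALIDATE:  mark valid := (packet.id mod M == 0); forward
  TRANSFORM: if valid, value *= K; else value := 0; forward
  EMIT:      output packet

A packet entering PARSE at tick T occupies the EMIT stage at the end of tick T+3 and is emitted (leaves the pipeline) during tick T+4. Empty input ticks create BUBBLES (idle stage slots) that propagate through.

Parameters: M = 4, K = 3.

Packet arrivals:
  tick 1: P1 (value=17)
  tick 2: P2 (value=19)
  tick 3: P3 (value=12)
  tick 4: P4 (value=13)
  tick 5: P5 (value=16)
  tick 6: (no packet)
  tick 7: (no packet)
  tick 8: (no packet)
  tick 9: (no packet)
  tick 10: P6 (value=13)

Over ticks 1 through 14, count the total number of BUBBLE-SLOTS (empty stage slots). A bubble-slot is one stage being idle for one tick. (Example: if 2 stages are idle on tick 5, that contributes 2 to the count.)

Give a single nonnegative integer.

Tick 1: [PARSE:P1(v=17,ok=F), VALIDATE:-, TRANSFORM:-, EMIT:-] out:-; bubbles=3
Tick 2: [PARSE:P2(v=19,ok=F), VALIDATE:P1(v=17,ok=F), TRANSFORM:-, EMIT:-] out:-; bubbles=2
Tick 3: [PARSE:P3(v=12,ok=F), VALIDATE:P2(v=19,ok=F), TRANSFORM:P1(v=0,ok=F), EMIT:-] out:-; bubbles=1
Tick 4: [PARSE:P4(v=13,ok=F), VALIDATE:P3(v=12,ok=F), TRANSFORM:P2(v=0,ok=F), EMIT:P1(v=0,ok=F)] out:-; bubbles=0
Tick 5: [PARSE:P5(v=16,ok=F), VALIDATE:P4(v=13,ok=T), TRANSFORM:P3(v=0,ok=F), EMIT:P2(v=0,ok=F)] out:P1(v=0); bubbles=0
Tick 6: [PARSE:-, VALIDATE:P5(v=16,ok=F), TRANSFORM:P4(v=39,ok=T), EMIT:P3(v=0,ok=F)] out:P2(v=0); bubbles=1
Tick 7: [PARSE:-, VALIDATE:-, TRANSFORM:P5(v=0,ok=F), EMIT:P4(v=39,ok=T)] out:P3(v=0); bubbles=2
Tick 8: [PARSE:-, VALIDATE:-, TRANSFORM:-, EMIT:P5(v=0,ok=F)] out:P4(v=39); bubbles=3
Tick 9: [PARSE:-, VALIDATE:-, TRANSFORM:-, EMIT:-] out:P5(v=0); bubbles=4
Tick 10: [PARSE:P6(v=13,ok=F), VALIDATE:-, TRANSFORM:-, EMIT:-] out:-; bubbles=3
Tick 11: [PARSE:-, VALIDATE:P6(v=13,ok=F), TRANSFORM:-, EMIT:-] out:-; bubbles=3
Tick 12: [PARSE:-, VALIDATE:-, TRANSFORM:P6(v=0,ok=F), EMIT:-] out:-; bubbles=3
Tick 13: [PARSE:-, VALIDATE:-, TRANSFORM:-, EMIT:P6(v=0,ok=F)] out:-; bubbles=3
Tick 14: [PARSE:-, VALIDATE:-, TRANSFORM:-, EMIT:-] out:P6(v=0); bubbles=4
Total bubble-slots: 32

Answer: 32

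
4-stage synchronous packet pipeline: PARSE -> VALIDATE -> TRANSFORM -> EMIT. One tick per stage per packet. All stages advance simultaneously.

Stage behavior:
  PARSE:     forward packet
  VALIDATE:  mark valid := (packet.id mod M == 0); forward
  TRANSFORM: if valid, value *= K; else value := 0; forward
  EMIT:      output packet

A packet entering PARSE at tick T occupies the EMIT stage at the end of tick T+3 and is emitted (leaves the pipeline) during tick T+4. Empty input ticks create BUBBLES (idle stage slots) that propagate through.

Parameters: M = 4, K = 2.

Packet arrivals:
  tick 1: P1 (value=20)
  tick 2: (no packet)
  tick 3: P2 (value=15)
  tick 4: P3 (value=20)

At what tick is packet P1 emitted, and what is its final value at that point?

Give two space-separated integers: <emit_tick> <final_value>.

Tick 1: [PARSE:P1(v=20,ok=F), VALIDATE:-, TRANSFORM:-, EMIT:-] out:-; in:P1
Tick 2: [PARSE:-, VALIDATE:P1(v=20,ok=F), TRANSFORM:-, EMIT:-] out:-; in:-
Tick 3: [PARSE:P2(v=15,ok=F), VALIDATE:-, TRANSFORM:P1(v=0,ok=F), EMIT:-] out:-; in:P2
Tick 4: [PARSE:P3(v=20,ok=F), VALIDATE:P2(v=15,ok=F), TRANSFORM:-, EMIT:P1(v=0,ok=F)] out:-; in:P3
Tick 5: [PARSE:-, VALIDATE:P3(v=20,ok=F), TRANSFORM:P2(v=0,ok=F), EMIT:-] out:P1(v=0); in:-
Tick 6: [PARSE:-, VALIDATE:-, TRANSFORM:P3(v=0,ok=F), EMIT:P2(v=0,ok=F)] out:-; in:-
Tick 7: [PARSE:-, VALIDATE:-, TRANSFORM:-, EMIT:P3(v=0,ok=F)] out:P2(v=0); in:-
Tick 8: [PARSE:-, VALIDATE:-, TRANSFORM:-, EMIT:-] out:P3(v=0); in:-
P1: arrives tick 1, valid=False (id=1, id%4=1), emit tick 5, final value 0

Answer: 5 0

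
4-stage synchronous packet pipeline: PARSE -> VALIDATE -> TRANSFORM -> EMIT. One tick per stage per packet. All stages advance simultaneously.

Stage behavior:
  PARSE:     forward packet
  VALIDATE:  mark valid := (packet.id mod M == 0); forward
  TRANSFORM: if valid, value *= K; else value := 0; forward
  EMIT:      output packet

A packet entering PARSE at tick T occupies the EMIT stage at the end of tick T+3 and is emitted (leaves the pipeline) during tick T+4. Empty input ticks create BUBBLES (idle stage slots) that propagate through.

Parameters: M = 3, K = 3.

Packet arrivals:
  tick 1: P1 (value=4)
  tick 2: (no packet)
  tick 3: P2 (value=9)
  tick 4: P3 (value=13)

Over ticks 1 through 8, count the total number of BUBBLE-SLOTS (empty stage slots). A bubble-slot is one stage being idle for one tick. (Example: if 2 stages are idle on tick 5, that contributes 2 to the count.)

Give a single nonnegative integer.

Tick 1: [PARSE:P1(v=4,ok=F), VALIDATE:-, TRANSFORM:-, EMIT:-] out:-; bubbles=3
Tick 2: [PARSE:-, VALIDATE:P1(v=4,ok=F), TRANSFORM:-, EMIT:-] out:-; bubbles=3
Tick 3: [PARSE:P2(v=9,ok=F), VALIDATE:-, TRANSFORM:P1(v=0,ok=F), EMIT:-] out:-; bubbles=2
Tick 4: [PARSE:P3(v=13,ok=F), VALIDATE:P2(v=9,ok=F), TRANSFORM:-, EMIT:P1(v=0,ok=F)] out:-; bubbles=1
Tick 5: [PARSE:-, VALIDATE:P3(v=13,ok=T), TRANSFORM:P2(v=0,ok=F), EMIT:-] out:P1(v=0); bubbles=2
Tick 6: [PARSE:-, VALIDATE:-, TRANSFORM:P3(v=39,ok=T), EMIT:P2(v=0,ok=F)] out:-; bubbles=2
Tick 7: [PARSE:-, VALIDATE:-, TRANSFORM:-, EMIT:P3(v=39,ok=T)] out:P2(v=0); bubbles=3
Tick 8: [PARSE:-, VALIDATE:-, TRANSFORM:-, EMIT:-] out:P3(v=39); bubbles=4
Total bubble-slots: 20

Answer: 20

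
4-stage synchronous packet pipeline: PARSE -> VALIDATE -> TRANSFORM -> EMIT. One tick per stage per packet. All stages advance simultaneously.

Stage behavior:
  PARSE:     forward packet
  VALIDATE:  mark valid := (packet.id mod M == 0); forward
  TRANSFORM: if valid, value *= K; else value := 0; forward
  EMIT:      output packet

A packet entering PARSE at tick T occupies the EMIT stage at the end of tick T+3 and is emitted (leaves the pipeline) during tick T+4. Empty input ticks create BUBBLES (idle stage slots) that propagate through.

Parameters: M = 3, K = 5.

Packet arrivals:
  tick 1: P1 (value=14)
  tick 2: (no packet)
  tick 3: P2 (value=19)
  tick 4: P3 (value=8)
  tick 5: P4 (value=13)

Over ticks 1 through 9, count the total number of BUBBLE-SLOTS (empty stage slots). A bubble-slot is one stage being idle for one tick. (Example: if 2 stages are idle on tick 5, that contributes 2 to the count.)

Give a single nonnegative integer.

Tick 1: [PARSE:P1(v=14,ok=F), VALIDATE:-, TRANSFORM:-, EMIT:-] out:-; bubbles=3
Tick 2: [PARSE:-, VALIDATE:P1(v=14,ok=F), TRANSFORM:-, EMIT:-] out:-; bubbles=3
Tick 3: [PARSE:P2(v=19,ok=F), VALIDATE:-, TRANSFORM:P1(v=0,ok=F), EMIT:-] out:-; bubbles=2
Tick 4: [PARSE:P3(v=8,ok=F), VALIDATE:P2(v=19,ok=F), TRANSFORM:-, EMIT:P1(v=0,ok=F)] out:-; bubbles=1
Tick 5: [PARSE:P4(v=13,ok=F), VALIDATE:P3(v=8,ok=T), TRANSFORM:P2(v=0,ok=F), EMIT:-] out:P1(v=0); bubbles=1
Tick 6: [PARSE:-, VALIDATE:P4(v=13,ok=F), TRANSFORM:P3(v=40,ok=T), EMIT:P2(v=0,ok=F)] out:-; bubbles=1
Tick 7: [PARSE:-, VALIDATE:-, TRANSFORM:P4(v=0,ok=F), EMIT:P3(v=40,ok=T)] out:P2(v=0); bubbles=2
Tick 8: [PARSE:-, VALIDATE:-, TRANSFORM:-, EMIT:P4(v=0,ok=F)] out:P3(v=40); bubbles=3
Tick 9: [PARSE:-, VALIDATE:-, TRANSFORM:-, EMIT:-] out:P4(v=0); bubbles=4
Total bubble-slots: 20

Answer: 20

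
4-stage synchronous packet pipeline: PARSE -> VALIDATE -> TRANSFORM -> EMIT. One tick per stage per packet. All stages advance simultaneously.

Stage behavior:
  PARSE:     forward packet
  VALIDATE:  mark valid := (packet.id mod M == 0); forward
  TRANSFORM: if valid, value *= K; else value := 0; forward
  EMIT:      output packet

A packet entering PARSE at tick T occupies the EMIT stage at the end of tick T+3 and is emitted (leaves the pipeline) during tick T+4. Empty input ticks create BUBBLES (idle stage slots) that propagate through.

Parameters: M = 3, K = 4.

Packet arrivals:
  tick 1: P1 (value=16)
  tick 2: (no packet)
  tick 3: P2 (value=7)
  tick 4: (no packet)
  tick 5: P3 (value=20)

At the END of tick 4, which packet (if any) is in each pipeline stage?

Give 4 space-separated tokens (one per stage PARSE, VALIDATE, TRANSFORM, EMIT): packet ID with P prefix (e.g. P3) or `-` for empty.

Tick 1: [PARSE:P1(v=16,ok=F), VALIDATE:-, TRANSFORM:-, EMIT:-] out:-; in:P1
Tick 2: [PARSE:-, VALIDATE:P1(v=16,ok=F), TRANSFORM:-, EMIT:-] out:-; in:-
Tick 3: [PARSE:P2(v=7,ok=F), VALIDATE:-, TRANSFORM:P1(v=0,ok=F), EMIT:-] out:-; in:P2
Tick 4: [PARSE:-, VALIDATE:P2(v=7,ok=F), TRANSFORM:-, EMIT:P1(v=0,ok=F)] out:-; in:-
At end of tick 4: ['-', 'P2', '-', 'P1']

Answer: - P2 - P1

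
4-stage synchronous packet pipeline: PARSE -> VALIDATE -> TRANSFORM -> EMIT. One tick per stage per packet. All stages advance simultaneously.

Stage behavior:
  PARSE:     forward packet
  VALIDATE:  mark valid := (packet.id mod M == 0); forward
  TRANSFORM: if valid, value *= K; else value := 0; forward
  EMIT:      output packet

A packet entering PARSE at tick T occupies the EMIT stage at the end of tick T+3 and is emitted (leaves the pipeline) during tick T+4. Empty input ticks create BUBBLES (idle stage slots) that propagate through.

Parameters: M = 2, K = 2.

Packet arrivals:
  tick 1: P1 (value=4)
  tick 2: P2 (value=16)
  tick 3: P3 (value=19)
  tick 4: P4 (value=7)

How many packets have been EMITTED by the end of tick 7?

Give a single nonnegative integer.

Answer: 3

Derivation:
Tick 1: [PARSE:P1(v=4,ok=F), VALIDATE:-, TRANSFORM:-, EMIT:-] out:-; in:P1
Tick 2: [PARSE:P2(v=16,ok=F), VALIDATE:P1(v=4,ok=F), TRANSFORM:-, EMIT:-] out:-; in:P2
Tick 3: [PARSE:P3(v=19,ok=F), VALIDATE:P2(v=16,ok=T), TRANSFORM:P1(v=0,ok=F), EMIT:-] out:-; in:P3
Tick 4: [PARSE:P4(v=7,ok=F), VALIDATE:P3(v=19,ok=F), TRANSFORM:P2(v=32,ok=T), EMIT:P1(v=0,ok=F)] out:-; in:P4
Tick 5: [PARSE:-, VALIDATE:P4(v=7,ok=T), TRANSFORM:P3(v=0,ok=F), EMIT:P2(v=32,ok=T)] out:P1(v=0); in:-
Tick 6: [PARSE:-, VALIDATE:-, TRANSFORM:P4(v=14,ok=T), EMIT:P3(v=0,ok=F)] out:P2(v=32); in:-
Tick 7: [PARSE:-, VALIDATE:-, TRANSFORM:-, EMIT:P4(v=14,ok=T)] out:P3(v=0); in:-
Emitted by tick 7: ['P1', 'P2', 'P3']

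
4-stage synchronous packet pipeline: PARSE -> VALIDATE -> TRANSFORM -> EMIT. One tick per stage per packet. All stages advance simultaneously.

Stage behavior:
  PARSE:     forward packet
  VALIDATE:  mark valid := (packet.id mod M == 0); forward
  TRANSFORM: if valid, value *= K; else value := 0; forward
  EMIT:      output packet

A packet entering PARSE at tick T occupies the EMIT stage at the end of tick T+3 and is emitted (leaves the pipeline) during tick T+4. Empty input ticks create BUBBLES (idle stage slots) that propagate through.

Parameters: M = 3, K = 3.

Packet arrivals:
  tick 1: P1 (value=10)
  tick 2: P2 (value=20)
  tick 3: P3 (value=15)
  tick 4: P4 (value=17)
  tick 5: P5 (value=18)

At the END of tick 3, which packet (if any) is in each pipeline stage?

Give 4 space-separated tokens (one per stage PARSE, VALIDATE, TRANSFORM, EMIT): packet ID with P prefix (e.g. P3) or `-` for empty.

Answer: P3 P2 P1 -

Derivation:
Tick 1: [PARSE:P1(v=10,ok=F), VALIDATE:-, TRANSFORM:-, EMIT:-] out:-; in:P1
Tick 2: [PARSE:P2(v=20,ok=F), VALIDATE:P1(v=10,ok=F), TRANSFORM:-, EMIT:-] out:-; in:P2
Tick 3: [PARSE:P3(v=15,ok=F), VALIDATE:P2(v=20,ok=F), TRANSFORM:P1(v=0,ok=F), EMIT:-] out:-; in:P3
At end of tick 3: ['P3', 'P2', 'P1', '-']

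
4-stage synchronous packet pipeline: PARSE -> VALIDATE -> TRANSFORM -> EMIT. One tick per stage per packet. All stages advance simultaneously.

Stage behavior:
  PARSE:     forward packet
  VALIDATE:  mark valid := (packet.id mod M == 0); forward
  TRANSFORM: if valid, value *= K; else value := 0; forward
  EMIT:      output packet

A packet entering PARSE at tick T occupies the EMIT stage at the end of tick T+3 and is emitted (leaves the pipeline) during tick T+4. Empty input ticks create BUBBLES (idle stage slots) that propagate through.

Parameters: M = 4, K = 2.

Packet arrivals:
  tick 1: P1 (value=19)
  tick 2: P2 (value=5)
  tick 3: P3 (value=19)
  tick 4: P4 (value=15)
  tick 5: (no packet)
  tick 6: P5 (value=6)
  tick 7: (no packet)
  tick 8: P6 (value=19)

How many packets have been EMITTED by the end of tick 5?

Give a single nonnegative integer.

Tick 1: [PARSE:P1(v=19,ok=F), VALIDATE:-, TRANSFORM:-, EMIT:-] out:-; in:P1
Tick 2: [PARSE:P2(v=5,ok=F), VALIDATE:P1(v=19,ok=F), TRANSFORM:-, EMIT:-] out:-; in:P2
Tick 3: [PARSE:P3(v=19,ok=F), VALIDATE:P2(v=5,ok=F), TRANSFORM:P1(v=0,ok=F), EMIT:-] out:-; in:P3
Tick 4: [PARSE:P4(v=15,ok=F), VALIDATE:P3(v=19,ok=F), TRANSFORM:P2(v=0,ok=F), EMIT:P1(v=0,ok=F)] out:-; in:P4
Tick 5: [PARSE:-, VALIDATE:P4(v=15,ok=T), TRANSFORM:P3(v=0,ok=F), EMIT:P2(v=0,ok=F)] out:P1(v=0); in:-
Emitted by tick 5: ['P1']

Answer: 1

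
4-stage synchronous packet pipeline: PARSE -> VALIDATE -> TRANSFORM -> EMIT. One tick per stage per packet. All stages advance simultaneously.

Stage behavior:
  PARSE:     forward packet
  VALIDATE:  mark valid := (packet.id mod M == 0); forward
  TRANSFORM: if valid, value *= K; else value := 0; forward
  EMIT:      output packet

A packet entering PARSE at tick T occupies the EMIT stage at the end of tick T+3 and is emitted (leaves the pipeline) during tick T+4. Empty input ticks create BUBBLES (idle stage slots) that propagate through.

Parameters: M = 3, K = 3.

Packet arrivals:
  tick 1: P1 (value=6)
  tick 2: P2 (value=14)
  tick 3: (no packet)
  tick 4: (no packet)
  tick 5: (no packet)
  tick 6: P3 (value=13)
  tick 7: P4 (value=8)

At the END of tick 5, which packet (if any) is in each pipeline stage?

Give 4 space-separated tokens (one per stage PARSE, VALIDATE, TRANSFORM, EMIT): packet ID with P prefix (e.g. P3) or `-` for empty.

Tick 1: [PARSE:P1(v=6,ok=F), VALIDATE:-, TRANSFORM:-, EMIT:-] out:-; in:P1
Tick 2: [PARSE:P2(v=14,ok=F), VALIDATE:P1(v=6,ok=F), TRANSFORM:-, EMIT:-] out:-; in:P2
Tick 3: [PARSE:-, VALIDATE:P2(v=14,ok=F), TRANSFORM:P1(v=0,ok=F), EMIT:-] out:-; in:-
Tick 4: [PARSE:-, VALIDATE:-, TRANSFORM:P2(v=0,ok=F), EMIT:P1(v=0,ok=F)] out:-; in:-
Tick 5: [PARSE:-, VALIDATE:-, TRANSFORM:-, EMIT:P2(v=0,ok=F)] out:P1(v=0); in:-
At end of tick 5: ['-', '-', '-', 'P2']

Answer: - - - P2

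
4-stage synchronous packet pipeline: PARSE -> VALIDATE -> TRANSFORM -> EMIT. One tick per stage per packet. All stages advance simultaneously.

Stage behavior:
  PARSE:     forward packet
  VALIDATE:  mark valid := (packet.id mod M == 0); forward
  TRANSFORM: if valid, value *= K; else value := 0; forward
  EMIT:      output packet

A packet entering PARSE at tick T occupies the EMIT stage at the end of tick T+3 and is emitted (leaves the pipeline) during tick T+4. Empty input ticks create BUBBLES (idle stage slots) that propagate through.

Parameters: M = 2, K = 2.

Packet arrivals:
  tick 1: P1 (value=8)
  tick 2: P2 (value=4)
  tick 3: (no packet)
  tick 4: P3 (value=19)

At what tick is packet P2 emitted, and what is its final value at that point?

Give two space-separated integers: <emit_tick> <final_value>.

Answer: 6 8

Derivation:
Tick 1: [PARSE:P1(v=8,ok=F), VALIDATE:-, TRANSFORM:-, EMIT:-] out:-; in:P1
Tick 2: [PARSE:P2(v=4,ok=F), VALIDATE:P1(v=8,ok=F), TRANSFORM:-, EMIT:-] out:-; in:P2
Tick 3: [PARSE:-, VALIDATE:P2(v=4,ok=T), TRANSFORM:P1(v=0,ok=F), EMIT:-] out:-; in:-
Tick 4: [PARSE:P3(v=19,ok=F), VALIDATE:-, TRANSFORM:P2(v=8,ok=T), EMIT:P1(v=0,ok=F)] out:-; in:P3
Tick 5: [PARSE:-, VALIDATE:P3(v=19,ok=F), TRANSFORM:-, EMIT:P2(v=8,ok=T)] out:P1(v=0); in:-
Tick 6: [PARSE:-, VALIDATE:-, TRANSFORM:P3(v=0,ok=F), EMIT:-] out:P2(v=8); in:-
Tick 7: [PARSE:-, VALIDATE:-, TRANSFORM:-, EMIT:P3(v=0,ok=F)] out:-; in:-
Tick 8: [PARSE:-, VALIDATE:-, TRANSFORM:-, EMIT:-] out:P3(v=0); in:-
P2: arrives tick 2, valid=True (id=2, id%2=0), emit tick 6, final value 8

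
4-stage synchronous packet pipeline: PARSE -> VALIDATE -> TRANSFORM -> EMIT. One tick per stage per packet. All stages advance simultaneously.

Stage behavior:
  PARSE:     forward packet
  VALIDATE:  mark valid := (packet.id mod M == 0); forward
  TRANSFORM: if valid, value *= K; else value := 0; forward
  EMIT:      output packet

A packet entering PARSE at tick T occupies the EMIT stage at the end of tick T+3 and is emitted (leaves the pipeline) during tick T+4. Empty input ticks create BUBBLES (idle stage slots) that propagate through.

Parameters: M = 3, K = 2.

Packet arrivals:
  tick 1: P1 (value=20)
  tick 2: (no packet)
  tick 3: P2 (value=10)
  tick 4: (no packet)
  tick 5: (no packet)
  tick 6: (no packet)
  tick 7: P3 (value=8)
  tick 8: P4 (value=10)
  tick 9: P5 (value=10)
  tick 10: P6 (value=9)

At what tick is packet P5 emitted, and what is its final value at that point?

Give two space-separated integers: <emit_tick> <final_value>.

Tick 1: [PARSE:P1(v=20,ok=F), VALIDATE:-, TRANSFORM:-, EMIT:-] out:-; in:P1
Tick 2: [PARSE:-, VALIDATE:P1(v=20,ok=F), TRANSFORM:-, EMIT:-] out:-; in:-
Tick 3: [PARSE:P2(v=10,ok=F), VALIDATE:-, TRANSFORM:P1(v=0,ok=F), EMIT:-] out:-; in:P2
Tick 4: [PARSE:-, VALIDATE:P2(v=10,ok=F), TRANSFORM:-, EMIT:P1(v=0,ok=F)] out:-; in:-
Tick 5: [PARSE:-, VALIDATE:-, TRANSFORM:P2(v=0,ok=F), EMIT:-] out:P1(v=0); in:-
Tick 6: [PARSE:-, VALIDATE:-, TRANSFORM:-, EMIT:P2(v=0,ok=F)] out:-; in:-
Tick 7: [PARSE:P3(v=8,ok=F), VALIDATE:-, TRANSFORM:-, EMIT:-] out:P2(v=0); in:P3
Tick 8: [PARSE:P4(v=10,ok=F), VALIDATE:P3(v=8,ok=T), TRANSFORM:-, EMIT:-] out:-; in:P4
Tick 9: [PARSE:P5(v=10,ok=F), VALIDATE:P4(v=10,ok=F), TRANSFORM:P3(v=16,ok=T), EMIT:-] out:-; in:P5
Tick 10: [PARSE:P6(v=9,ok=F), VALIDATE:P5(v=10,ok=F), TRANSFORM:P4(v=0,ok=F), EMIT:P3(v=16,ok=T)] out:-; in:P6
Tick 11: [PARSE:-, VALIDATE:P6(v=9,ok=T), TRANSFORM:P5(v=0,ok=F), EMIT:P4(v=0,ok=F)] out:P3(v=16); in:-
Tick 12: [PARSE:-, VALIDATE:-, TRANSFORM:P6(v=18,ok=T), EMIT:P5(v=0,ok=F)] out:P4(v=0); in:-
Tick 13: [PARSE:-, VALIDATE:-, TRANSFORM:-, EMIT:P6(v=18,ok=T)] out:P5(v=0); in:-
Tick 14: [PARSE:-, VALIDATE:-, TRANSFORM:-, EMIT:-] out:P6(v=18); in:-
P5: arrives tick 9, valid=False (id=5, id%3=2), emit tick 13, final value 0

Answer: 13 0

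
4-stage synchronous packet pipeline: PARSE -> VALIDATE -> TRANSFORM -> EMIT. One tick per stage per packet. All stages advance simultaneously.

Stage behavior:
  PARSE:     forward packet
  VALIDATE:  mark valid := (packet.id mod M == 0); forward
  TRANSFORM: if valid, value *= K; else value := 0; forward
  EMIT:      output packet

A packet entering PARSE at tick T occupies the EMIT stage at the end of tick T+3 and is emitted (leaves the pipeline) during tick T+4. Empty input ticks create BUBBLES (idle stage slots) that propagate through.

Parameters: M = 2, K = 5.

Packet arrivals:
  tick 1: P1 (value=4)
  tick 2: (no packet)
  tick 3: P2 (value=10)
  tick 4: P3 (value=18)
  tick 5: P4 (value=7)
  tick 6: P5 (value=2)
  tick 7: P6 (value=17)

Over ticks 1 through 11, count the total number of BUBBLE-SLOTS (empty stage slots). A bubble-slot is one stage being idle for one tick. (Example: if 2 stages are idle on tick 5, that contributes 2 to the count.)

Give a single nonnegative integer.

Answer: 20

Derivation:
Tick 1: [PARSE:P1(v=4,ok=F), VALIDATE:-, TRANSFORM:-, EMIT:-] out:-; bubbles=3
Tick 2: [PARSE:-, VALIDATE:P1(v=4,ok=F), TRANSFORM:-, EMIT:-] out:-; bubbles=3
Tick 3: [PARSE:P2(v=10,ok=F), VALIDATE:-, TRANSFORM:P1(v=0,ok=F), EMIT:-] out:-; bubbles=2
Tick 4: [PARSE:P3(v=18,ok=F), VALIDATE:P2(v=10,ok=T), TRANSFORM:-, EMIT:P1(v=0,ok=F)] out:-; bubbles=1
Tick 5: [PARSE:P4(v=7,ok=F), VALIDATE:P3(v=18,ok=F), TRANSFORM:P2(v=50,ok=T), EMIT:-] out:P1(v=0); bubbles=1
Tick 6: [PARSE:P5(v=2,ok=F), VALIDATE:P4(v=7,ok=T), TRANSFORM:P3(v=0,ok=F), EMIT:P2(v=50,ok=T)] out:-; bubbles=0
Tick 7: [PARSE:P6(v=17,ok=F), VALIDATE:P5(v=2,ok=F), TRANSFORM:P4(v=35,ok=T), EMIT:P3(v=0,ok=F)] out:P2(v=50); bubbles=0
Tick 8: [PARSE:-, VALIDATE:P6(v=17,ok=T), TRANSFORM:P5(v=0,ok=F), EMIT:P4(v=35,ok=T)] out:P3(v=0); bubbles=1
Tick 9: [PARSE:-, VALIDATE:-, TRANSFORM:P6(v=85,ok=T), EMIT:P5(v=0,ok=F)] out:P4(v=35); bubbles=2
Tick 10: [PARSE:-, VALIDATE:-, TRANSFORM:-, EMIT:P6(v=85,ok=T)] out:P5(v=0); bubbles=3
Tick 11: [PARSE:-, VALIDATE:-, TRANSFORM:-, EMIT:-] out:P6(v=85); bubbles=4
Total bubble-slots: 20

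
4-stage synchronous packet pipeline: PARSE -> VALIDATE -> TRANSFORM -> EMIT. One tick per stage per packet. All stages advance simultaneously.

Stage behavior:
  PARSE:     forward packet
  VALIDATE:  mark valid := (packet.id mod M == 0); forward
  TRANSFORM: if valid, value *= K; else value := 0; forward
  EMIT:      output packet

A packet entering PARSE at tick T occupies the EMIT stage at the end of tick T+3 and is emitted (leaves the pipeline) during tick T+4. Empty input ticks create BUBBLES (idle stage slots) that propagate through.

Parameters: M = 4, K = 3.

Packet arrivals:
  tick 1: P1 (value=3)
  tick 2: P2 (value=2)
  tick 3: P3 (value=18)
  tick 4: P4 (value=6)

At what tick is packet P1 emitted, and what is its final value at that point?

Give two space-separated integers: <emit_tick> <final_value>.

Answer: 5 0

Derivation:
Tick 1: [PARSE:P1(v=3,ok=F), VALIDATE:-, TRANSFORM:-, EMIT:-] out:-; in:P1
Tick 2: [PARSE:P2(v=2,ok=F), VALIDATE:P1(v=3,ok=F), TRANSFORM:-, EMIT:-] out:-; in:P2
Tick 3: [PARSE:P3(v=18,ok=F), VALIDATE:P2(v=2,ok=F), TRANSFORM:P1(v=0,ok=F), EMIT:-] out:-; in:P3
Tick 4: [PARSE:P4(v=6,ok=F), VALIDATE:P3(v=18,ok=F), TRANSFORM:P2(v=0,ok=F), EMIT:P1(v=0,ok=F)] out:-; in:P4
Tick 5: [PARSE:-, VALIDATE:P4(v=6,ok=T), TRANSFORM:P3(v=0,ok=F), EMIT:P2(v=0,ok=F)] out:P1(v=0); in:-
Tick 6: [PARSE:-, VALIDATE:-, TRANSFORM:P4(v=18,ok=T), EMIT:P3(v=0,ok=F)] out:P2(v=0); in:-
Tick 7: [PARSE:-, VALIDATE:-, TRANSFORM:-, EMIT:P4(v=18,ok=T)] out:P3(v=0); in:-
Tick 8: [PARSE:-, VALIDATE:-, TRANSFORM:-, EMIT:-] out:P4(v=18); in:-
P1: arrives tick 1, valid=False (id=1, id%4=1), emit tick 5, final value 0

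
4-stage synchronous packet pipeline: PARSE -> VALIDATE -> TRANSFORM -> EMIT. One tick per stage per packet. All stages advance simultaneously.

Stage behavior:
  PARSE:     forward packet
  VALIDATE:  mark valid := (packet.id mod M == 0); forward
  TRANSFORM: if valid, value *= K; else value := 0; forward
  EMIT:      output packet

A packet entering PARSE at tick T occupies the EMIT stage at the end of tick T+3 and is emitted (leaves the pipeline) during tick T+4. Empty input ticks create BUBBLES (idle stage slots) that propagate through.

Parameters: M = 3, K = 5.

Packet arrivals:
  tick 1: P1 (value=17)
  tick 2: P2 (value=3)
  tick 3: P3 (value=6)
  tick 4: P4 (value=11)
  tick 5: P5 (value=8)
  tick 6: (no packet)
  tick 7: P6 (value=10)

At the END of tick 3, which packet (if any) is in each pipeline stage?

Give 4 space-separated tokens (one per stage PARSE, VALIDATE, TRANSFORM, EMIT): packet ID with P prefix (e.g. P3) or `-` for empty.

Answer: P3 P2 P1 -

Derivation:
Tick 1: [PARSE:P1(v=17,ok=F), VALIDATE:-, TRANSFORM:-, EMIT:-] out:-; in:P1
Tick 2: [PARSE:P2(v=3,ok=F), VALIDATE:P1(v=17,ok=F), TRANSFORM:-, EMIT:-] out:-; in:P2
Tick 3: [PARSE:P3(v=6,ok=F), VALIDATE:P2(v=3,ok=F), TRANSFORM:P1(v=0,ok=F), EMIT:-] out:-; in:P3
At end of tick 3: ['P3', 'P2', 'P1', '-']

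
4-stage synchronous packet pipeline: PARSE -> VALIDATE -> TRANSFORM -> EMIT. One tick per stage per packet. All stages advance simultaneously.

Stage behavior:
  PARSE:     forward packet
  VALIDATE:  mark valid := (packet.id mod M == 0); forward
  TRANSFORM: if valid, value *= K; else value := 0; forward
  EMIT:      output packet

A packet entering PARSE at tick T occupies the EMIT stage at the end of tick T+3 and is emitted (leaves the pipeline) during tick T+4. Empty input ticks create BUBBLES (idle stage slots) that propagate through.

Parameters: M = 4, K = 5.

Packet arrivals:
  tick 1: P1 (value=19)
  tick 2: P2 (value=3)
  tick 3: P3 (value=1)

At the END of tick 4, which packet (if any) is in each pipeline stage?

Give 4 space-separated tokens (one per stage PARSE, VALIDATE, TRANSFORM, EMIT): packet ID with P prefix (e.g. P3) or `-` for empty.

Answer: - P3 P2 P1

Derivation:
Tick 1: [PARSE:P1(v=19,ok=F), VALIDATE:-, TRANSFORM:-, EMIT:-] out:-; in:P1
Tick 2: [PARSE:P2(v=3,ok=F), VALIDATE:P1(v=19,ok=F), TRANSFORM:-, EMIT:-] out:-; in:P2
Tick 3: [PARSE:P3(v=1,ok=F), VALIDATE:P2(v=3,ok=F), TRANSFORM:P1(v=0,ok=F), EMIT:-] out:-; in:P3
Tick 4: [PARSE:-, VALIDATE:P3(v=1,ok=F), TRANSFORM:P2(v=0,ok=F), EMIT:P1(v=0,ok=F)] out:-; in:-
At end of tick 4: ['-', 'P3', 'P2', 'P1']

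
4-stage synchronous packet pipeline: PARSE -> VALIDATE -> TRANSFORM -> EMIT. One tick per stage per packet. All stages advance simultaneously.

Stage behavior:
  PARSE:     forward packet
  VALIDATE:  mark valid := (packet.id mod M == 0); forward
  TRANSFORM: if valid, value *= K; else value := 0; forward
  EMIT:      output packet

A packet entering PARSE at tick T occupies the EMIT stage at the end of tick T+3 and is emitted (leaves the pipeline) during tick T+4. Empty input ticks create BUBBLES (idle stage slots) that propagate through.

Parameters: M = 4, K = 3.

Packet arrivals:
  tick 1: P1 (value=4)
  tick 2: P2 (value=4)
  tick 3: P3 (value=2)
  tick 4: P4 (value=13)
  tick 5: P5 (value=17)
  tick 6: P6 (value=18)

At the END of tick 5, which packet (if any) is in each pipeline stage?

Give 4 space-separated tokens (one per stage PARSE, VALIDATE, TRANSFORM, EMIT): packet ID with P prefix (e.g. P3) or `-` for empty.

Answer: P5 P4 P3 P2

Derivation:
Tick 1: [PARSE:P1(v=4,ok=F), VALIDATE:-, TRANSFORM:-, EMIT:-] out:-; in:P1
Tick 2: [PARSE:P2(v=4,ok=F), VALIDATE:P1(v=4,ok=F), TRANSFORM:-, EMIT:-] out:-; in:P2
Tick 3: [PARSE:P3(v=2,ok=F), VALIDATE:P2(v=4,ok=F), TRANSFORM:P1(v=0,ok=F), EMIT:-] out:-; in:P3
Tick 4: [PARSE:P4(v=13,ok=F), VALIDATE:P3(v=2,ok=F), TRANSFORM:P2(v=0,ok=F), EMIT:P1(v=0,ok=F)] out:-; in:P4
Tick 5: [PARSE:P5(v=17,ok=F), VALIDATE:P4(v=13,ok=T), TRANSFORM:P3(v=0,ok=F), EMIT:P2(v=0,ok=F)] out:P1(v=0); in:P5
At end of tick 5: ['P5', 'P4', 'P3', 'P2']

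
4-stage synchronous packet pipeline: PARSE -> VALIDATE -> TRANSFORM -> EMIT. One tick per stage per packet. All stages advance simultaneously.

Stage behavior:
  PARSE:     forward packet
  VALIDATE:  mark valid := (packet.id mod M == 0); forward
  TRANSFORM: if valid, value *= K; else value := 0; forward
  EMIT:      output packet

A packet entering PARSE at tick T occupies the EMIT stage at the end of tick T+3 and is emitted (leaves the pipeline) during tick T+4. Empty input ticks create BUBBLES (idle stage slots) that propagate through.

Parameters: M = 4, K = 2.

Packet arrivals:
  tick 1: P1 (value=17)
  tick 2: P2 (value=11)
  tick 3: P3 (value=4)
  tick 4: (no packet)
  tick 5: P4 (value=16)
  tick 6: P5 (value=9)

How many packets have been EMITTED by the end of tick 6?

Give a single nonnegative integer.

Tick 1: [PARSE:P1(v=17,ok=F), VALIDATE:-, TRANSFORM:-, EMIT:-] out:-; in:P1
Tick 2: [PARSE:P2(v=11,ok=F), VALIDATE:P1(v=17,ok=F), TRANSFORM:-, EMIT:-] out:-; in:P2
Tick 3: [PARSE:P3(v=4,ok=F), VALIDATE:P2(v=11,ok=F), TRANSFORM:P1(v=0,ok=F), EMIT:-] out:-; in:P3
Tick 4: [PARSE:-, VALIDATE:P3(v=4,ok=F), TRANSFORM:P2(v=0,ok=F), EMIT:P1(v=0,ok=F)] out:-; in:-
Tick 5: [PARSE:P4(v=16,ok=F), VALIDATE:-, TRANSFORM:P3(v=0,ok=F), EMIT:P2(v=0,ok=F)] out:P1(v=0); in:P4
Tick 6: [PARSE:P5(v=9,ok=F), VALIDATE:P4(v=16,ok=T), TRANSFORM:-, EMIT:P3(v=0,ok=F)] out:P2(v=0); in:P5
Emitted by tick 6: ['P1', 'P2']

Answer: 2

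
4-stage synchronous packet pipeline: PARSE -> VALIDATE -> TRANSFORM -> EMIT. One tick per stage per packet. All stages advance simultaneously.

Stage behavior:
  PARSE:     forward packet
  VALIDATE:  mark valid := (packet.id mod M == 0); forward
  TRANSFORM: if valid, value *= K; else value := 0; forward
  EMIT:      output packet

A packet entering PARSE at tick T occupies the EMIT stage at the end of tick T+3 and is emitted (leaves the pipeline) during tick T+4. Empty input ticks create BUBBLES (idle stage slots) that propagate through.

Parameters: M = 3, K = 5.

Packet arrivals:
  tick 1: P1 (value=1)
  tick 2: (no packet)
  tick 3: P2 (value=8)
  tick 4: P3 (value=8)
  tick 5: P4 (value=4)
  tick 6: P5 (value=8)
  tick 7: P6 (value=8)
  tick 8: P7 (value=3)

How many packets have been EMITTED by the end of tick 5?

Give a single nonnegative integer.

Tick 1: [PARSE:P1(v=1,ok=F), VALIDATE:-, TRANSFORM:-, EMIT:-] out:-; in:P1
Tick 2: [PARSE:-, VALIDATE:P1(v=1,ok=F), TRANSFORM:-, EMIT:-] out:-; in:-
Tick 3: [PARSE:P2(v=8,ok=F), VALIDATE:-, TRANSFORM:P1(v=0,ok=F), EMIT:-] out:-; in:P2
Tick 4: [PARSE:P3(v=8,ok=F), VALIDATE:P2(v=8,ok=F), TRANSFORM:-, EMIT:P1(v=0,ok=F)] out:-; in:P3
Tick 5: [PARSE:P4(v=4,ok=F), VALIDATE:P3(v=8,ok=T), TRANSFORM:P2(v=0,ok=F), EMIT:-] out:P1(v=0); in:P4
Emitted by tick 5: ['P1']

Answer: 1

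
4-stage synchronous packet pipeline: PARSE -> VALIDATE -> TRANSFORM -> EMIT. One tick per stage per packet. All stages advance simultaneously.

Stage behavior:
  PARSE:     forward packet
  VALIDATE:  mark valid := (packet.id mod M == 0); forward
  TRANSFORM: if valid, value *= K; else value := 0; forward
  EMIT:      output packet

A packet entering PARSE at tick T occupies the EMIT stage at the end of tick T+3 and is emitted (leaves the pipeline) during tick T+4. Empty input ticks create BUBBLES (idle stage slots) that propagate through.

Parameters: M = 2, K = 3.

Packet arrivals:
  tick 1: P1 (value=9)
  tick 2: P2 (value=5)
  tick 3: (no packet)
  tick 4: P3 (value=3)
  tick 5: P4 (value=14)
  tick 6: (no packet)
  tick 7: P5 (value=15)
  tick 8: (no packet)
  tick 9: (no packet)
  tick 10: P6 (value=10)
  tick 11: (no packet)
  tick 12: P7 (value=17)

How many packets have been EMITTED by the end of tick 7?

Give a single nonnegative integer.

Tick 1: [PARSE:P1(v=9,ok=F), VALIDATE:-, TRANSFORM:-, EMIT:-] out:-; in:P1
Tick 2: [PARSE:P2(v=5,ok=F), VALIDATE:P1(v=9,ok=F), TRANSFORM:-, EMIT:-] out:-; in:P2
Tick 3: [PARSE:-, VALIDATE:P2(v=5,ok=T), TRANSFORM:P1(v=0,ok=F), EMIT:-] out:-; in:-
Tick 4: [PARSE:P3(v=3,ok=F), VALIDATE:-, TRANSFORM:P2(v=15,ok=T), EMIT:P1(v=0,ok=F)] out:-; in:P3
Tick 5: [PARSE:P4(v=14,ok=F), VALIDATE:P3(v=3,ok=F), TRANSFORM:-, EMIT:P2(v=15,ok=T)] out:P1(v=0); in:P4
Tick 6: [PARSE:-, VALIDATE:P4(v=14,ok=T), TRANSFORM:P3(v=0,ok=F), EMIT:-] out:P2(v=15); in:-
Tick 7: [PARSE:P5(v=15,ok=F), VALIDATE:-, TRANSFORM:P4(v=42,ok=T), EMIT:P3(v=0,ok=F)] out:-; in:P5
Emitted by tick 7: ['P1', 'P2']

Answer: 2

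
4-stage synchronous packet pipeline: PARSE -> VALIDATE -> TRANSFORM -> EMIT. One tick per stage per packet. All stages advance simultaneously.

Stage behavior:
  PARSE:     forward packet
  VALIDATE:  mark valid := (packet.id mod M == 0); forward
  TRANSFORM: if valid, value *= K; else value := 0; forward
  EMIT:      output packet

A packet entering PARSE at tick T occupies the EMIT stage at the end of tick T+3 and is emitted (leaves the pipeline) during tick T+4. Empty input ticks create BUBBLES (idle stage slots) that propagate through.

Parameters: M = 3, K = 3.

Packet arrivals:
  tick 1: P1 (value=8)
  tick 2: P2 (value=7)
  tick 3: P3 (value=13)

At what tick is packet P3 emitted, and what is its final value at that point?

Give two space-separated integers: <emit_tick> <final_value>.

Tick 1: [PARSE:P1(v=8,ok=F), VALIDATE:-, TRANSFORM:-, EMIT:-] out:-; in:P1
Tick 2: [PARSE:P2(v=7,ok=F), VALIDATE:P1(v=8,ok=F), TRANSFORM:-, EMIT:-] out:-; in:P2
Tick 3: [PARSE:P3(v=13,ok=F), VALIDATE:P2(v=7,ok=F), TRANSFORM:P1(v=0,ok=F), EMIT:-] out:-; in:P3
Tick 4: [PARSE:-, VALIDATE:P3(v=13,ok=T), TRANSFORM:P2(v=0,ok=F), EMIT:P1(v=0,ok=F)] out:-; in:-
Tick 5: [PARSE:-, VALIDATE:-, TRANSFORM:P3(v=39,ok=T), EMIT:P2(v=0,ok=F)] out:P1(v=0); in:-
Tick 6: [PARSE:-, VALIDATE:-, TRANSFORM:-, EMIT:P3(v=39,ok=T)] out:P2(v=0); in:-
Tick 7: [PARSE:-, VALIDATE:-, TRANSFORM:-, EMIT:-] out:P3(v=39); in:-
P3: arrives tick 3, valid=True (id=3, id%3=0), emit tick 7, final value 39

Answer: 7 39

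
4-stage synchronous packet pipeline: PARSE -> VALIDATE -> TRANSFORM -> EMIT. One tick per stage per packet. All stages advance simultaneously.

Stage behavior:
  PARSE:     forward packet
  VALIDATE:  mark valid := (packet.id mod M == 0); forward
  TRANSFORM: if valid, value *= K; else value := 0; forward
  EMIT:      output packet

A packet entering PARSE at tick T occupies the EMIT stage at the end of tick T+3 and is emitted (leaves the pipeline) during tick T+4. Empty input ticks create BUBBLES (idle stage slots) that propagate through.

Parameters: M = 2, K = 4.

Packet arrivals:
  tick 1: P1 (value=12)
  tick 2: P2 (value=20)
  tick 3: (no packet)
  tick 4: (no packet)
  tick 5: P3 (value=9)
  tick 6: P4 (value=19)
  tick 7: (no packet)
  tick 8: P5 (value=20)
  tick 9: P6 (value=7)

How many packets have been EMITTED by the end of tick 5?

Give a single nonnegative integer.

Tick 1: [PARSE:P1(v=12,ok=F), VALIDATE:-, TRANSFORM:-, EMIT:-] out:-; in:P1
Tick 2: [PARSE:P2(v=20,ok=F), VALIDATE:P1(v=12,ok=F), TRANSFORM:-, EMIT:-] out:-; in:P2
Tick 3: [PARSE:-, VALIDATE:P2(v=20,ok=T), TRANSFORM:P1(v=0,ok=F), EMIT:-] out:-; in:-
Tick 4: [PARSE:-, VALIDATE:-, TRANSFORM:P2(v=80,ok=T), EMIT:P1(v=0,ok=F)] out:-; in:-
Tick 5: [PARSE:P3(v=9,ok=F), VALIDATE:-, TRANSFORM:-, EMIT:P2(v=80,ok=T)] out:P1(v=0); in:P3
Emitted by tick 5: ['P1']

Answer: 1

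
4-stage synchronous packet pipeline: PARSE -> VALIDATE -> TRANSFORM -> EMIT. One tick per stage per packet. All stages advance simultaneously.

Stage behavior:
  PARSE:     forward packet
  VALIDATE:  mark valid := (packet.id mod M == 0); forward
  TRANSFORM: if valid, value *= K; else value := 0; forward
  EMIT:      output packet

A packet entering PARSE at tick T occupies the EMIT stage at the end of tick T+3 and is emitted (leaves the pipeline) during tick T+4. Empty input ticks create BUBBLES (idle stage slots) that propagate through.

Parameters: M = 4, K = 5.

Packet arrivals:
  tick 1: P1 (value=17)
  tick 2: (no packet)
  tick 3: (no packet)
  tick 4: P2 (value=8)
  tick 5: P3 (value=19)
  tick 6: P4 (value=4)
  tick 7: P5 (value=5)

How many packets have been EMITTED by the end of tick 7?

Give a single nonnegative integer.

Tick 1: [PARSE:P1(v=17,ok=F), VALIDATE:-, TRANSFORM:-, EMIT:-] out:-; in:P1
Tick 2: [PARSE:-, VALIDATE:P1(v=17,ok=F), TRANSFORM:-, EMIT:-] out:-; in:-
Tick 3: [PARSE:-, VALIDATE:-, TRANSFORM:P1(v=0,ok=F), EMIT:-] out:-; in:-
Tick 4: [PARSE:P2(v=8,ok=F), VALIDATE:-, TRANSFORM:-, EMIT:P1(v=0,ok=F)] out:-; in:P2
Tick 5: [PARSE:P3(v=19,ok=F), VALIDATE:P2(v=8,ok=F), TRANSFORM:-, EMIT:-] out:P1(v=0); in:P3
Tick 6: [PARSE:P4(v=4,ok=F), VALIDATE:P3(v=19,ok=F), TRANSFORM:P2(v=0,ok=F), EMIT:-] out:-; in:P4
Tick 7: [PARSE:P5(v=5,ok=F), VALIDATE:P4(v=4,ok=T), TRANSFORM:P3(v=0,ok=F), EMIT:P2(v=0,ok=F)] out:-; in:P5
Emitted by tick 7: ['P1']

Answer: 1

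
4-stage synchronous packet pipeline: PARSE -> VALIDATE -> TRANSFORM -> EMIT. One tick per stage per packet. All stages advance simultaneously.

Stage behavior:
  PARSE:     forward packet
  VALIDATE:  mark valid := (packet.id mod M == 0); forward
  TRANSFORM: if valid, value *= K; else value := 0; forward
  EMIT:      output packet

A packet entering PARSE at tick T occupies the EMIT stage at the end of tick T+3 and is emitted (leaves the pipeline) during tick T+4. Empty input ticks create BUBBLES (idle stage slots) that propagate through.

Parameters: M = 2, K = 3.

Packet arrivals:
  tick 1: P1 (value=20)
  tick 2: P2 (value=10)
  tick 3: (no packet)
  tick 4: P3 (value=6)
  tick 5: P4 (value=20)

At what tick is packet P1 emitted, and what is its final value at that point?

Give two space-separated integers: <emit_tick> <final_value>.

Answer: 5 0

Derivation:
Tick 1: [PARSE:P1(v=20,ok=F), VALIDATE:-, TRANSFORM:-, EMIT:-] out:-; in:P1
Tick 2: [PARSE:P2(v=10,ok=F), VALIDATE:P1(v=20,ok=F), TRANSFORM:-, EMIT:-] out:-; in:P2
Tick 3: [PARSE:-, VALIDATE:P2(v=10,ok=T), TRANSFORM:P1(v=0,ok=F), EMIT:-] out:-; in:-
Tick 4: [PARSE:P3(v=6,ok=F), VALIDATE:-, TRANSFORM:P2(v=30,ok=T), EMIT:P1(v=0,ok=F)] out:-; in:P3
Tick 5: [PARSE:P4(v=20,ok=F), VALIDATE:P3(v=6,ok=F), TRANSFORM:-, EMIT:P2(v=30,ok=T)] out:P1(v=0); in:P4
Tick 6: [PARSE:-, VALIDATE:P4(v=20,ok=T), TRANSFORM:P3(v=0,ok=F), EMIT:-] out:P2(v=30); in:-
Tick 7: [PARSE:-, VALIDATE:-, TRANSFORM:P4(v=60,ok=T), EMIT:P3(v=0,ok=F)] out:-; in:-
Tick 8: [PARSE:-, VALIDATE:-, TRANSFORM:-, EMIT:P4(v=60,ok=T)] out:P3(v=0); in:-
Tick 9: [PARSE:-, VALIDATE:-, TRANSFORM:-, EMIT:-] out:P4(v=60); in:-
P1: arrives tick 1, valid=False (id=1, id%2=1), emit tick 5, final value 0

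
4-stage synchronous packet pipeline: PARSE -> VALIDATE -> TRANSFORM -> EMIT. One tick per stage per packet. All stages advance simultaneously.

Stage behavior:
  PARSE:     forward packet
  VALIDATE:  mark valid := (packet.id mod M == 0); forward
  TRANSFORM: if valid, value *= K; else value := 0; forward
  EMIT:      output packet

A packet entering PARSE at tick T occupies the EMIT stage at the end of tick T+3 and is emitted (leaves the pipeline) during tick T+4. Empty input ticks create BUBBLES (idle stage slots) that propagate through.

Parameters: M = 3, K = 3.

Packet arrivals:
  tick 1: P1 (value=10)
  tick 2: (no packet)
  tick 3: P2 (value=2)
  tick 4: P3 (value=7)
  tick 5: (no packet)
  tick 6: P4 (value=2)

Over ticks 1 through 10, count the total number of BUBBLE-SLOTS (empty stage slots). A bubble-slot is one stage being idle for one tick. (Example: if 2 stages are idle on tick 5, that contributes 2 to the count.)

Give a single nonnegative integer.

Answer: 24

Derivation:
Tick 1: [PARSE:P1(v=10,ok=F), VALIDATE:-, TRANSFORM:-, EMIT:-] out:-; bubbles=3
Tick 2: [PARSE:-, VALIDATE:P1(v=10,ok=F), TRANSFORM:-, EMIT:-] out:-; bubbles=3
Tick 3: [PARSE:P2(v=2,ok=F), VALIDATE:-, TRANSFORM:P1(v=0,ok=F), EMIT:-] out:-; bubbles=2
Tick 4: [PARSE:P3(v=7,ok=F), VALIDATE:P2(v=2,ok=F), TRANSFORM:-, EMIT:P1(v=0,ok=F)] out:-; bubbles=1
Tick 5: [PARSE:-, VALIDATE:P3(v=7,ok=T), TRANSFORM:P2(v=0,ok=F), EMIT:-] out:P1(v=0); bubbles=2
Tick 6: [PARSE:P4(v=2,ok=F), VALIDATE:-, TRANSFORM:P3(v=21,ok=T), EMIT:P2(v=0,ok=F)] out:-; bubbles=1
Tick 7: [PARSE:-, VALIDATE:P4(v=2,ok=F), TRANSFORM:-, EMIT:P3(v=21,ok=T)] out:P2(v=0); bubbles=2
Tick 8: [PARSE:-, VALIDATE:-, TRANSFORM:P4(v=0,ok=F), EMIT:-] out:P3(v=21); bubbles=3
Tick 9: [PARSE:-, VALIDATE:-, TRANSFORM:-, EMIT:P4(v=0,ok=F)] out:-; bubbles=3
Tick 10: [PARSE:-, VALIDATE:-, TRANSFORM:-, EMIT:-] out:P4(v=0); bubbles=4
Total bubble-slots: 24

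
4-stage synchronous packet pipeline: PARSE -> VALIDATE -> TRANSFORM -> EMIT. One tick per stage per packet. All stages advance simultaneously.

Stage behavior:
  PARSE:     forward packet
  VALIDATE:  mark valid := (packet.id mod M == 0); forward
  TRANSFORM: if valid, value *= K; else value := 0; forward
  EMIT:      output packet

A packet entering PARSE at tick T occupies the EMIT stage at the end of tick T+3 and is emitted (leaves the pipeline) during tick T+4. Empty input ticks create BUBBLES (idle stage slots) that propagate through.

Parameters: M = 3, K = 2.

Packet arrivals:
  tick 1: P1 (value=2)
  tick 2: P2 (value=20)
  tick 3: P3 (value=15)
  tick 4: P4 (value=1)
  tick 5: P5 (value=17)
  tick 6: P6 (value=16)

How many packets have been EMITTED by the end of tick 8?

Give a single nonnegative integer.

Answer: 4

Derivation:
Tick 1: [PARSE:P1(v=2,ok=F), VALIDATE:-, TRANSFORM:-, EMIT:-] out:-; in:P1
Tick 2: [PARSE:P2(v=20,ok=F), VALIDATE:P1(v=2,ok=F), TRANSFORM:-, EMIT:-] out:-; in:P2
Tick 3: [PARSE:P3(v=15,ok=F), VALIDATE:P2(v=20,ok=F), TRANSFORM:P1(v=0,ok=F), EMIT:-] out:-; in:P3
Tick 4: [PARSE:P4(v=1,ok=F), VALIDATE:P3(v=15,ok=T), TRANSFORM:P2(v=0,ok=F), EMIT:P1(v=0,ok=F)] out:-; in:P4
Tick 5: [PARSE:P5(v=17,ok=F), VALIDATE:P4(v=1,ok=F), TRANSFORM:P3(v=30,ok=T), EMIT:P2(v=0,ok=F)] out:P1(v=0); in:P5
Tick 6: [PARSE:P6(v=16,ok=F), VALIDATE:P5(v=17,ok=F), TRANSFORM:P4(v=0,ok=F), EMIT:P3(v=30,ok=T)] out:P2(v=0); in:P6
Tick 7: [PARSE:-, VALIDATE:P6(v=16,ok=T), TRANSFORM:P5(v=0,ok=F), EMIT:P4(v=0,ok=F)] out:P3(v=30); in:-
Tick 8: [PARSE:-, VALIDATE:-, TRANSFORM:P6(v=32,ok=T), EMIT:P5(v=0,ok=F)] out:P4(v=0); in:-
Emitted by tick 8: ['P1', 'P2', 'P3', 'P4']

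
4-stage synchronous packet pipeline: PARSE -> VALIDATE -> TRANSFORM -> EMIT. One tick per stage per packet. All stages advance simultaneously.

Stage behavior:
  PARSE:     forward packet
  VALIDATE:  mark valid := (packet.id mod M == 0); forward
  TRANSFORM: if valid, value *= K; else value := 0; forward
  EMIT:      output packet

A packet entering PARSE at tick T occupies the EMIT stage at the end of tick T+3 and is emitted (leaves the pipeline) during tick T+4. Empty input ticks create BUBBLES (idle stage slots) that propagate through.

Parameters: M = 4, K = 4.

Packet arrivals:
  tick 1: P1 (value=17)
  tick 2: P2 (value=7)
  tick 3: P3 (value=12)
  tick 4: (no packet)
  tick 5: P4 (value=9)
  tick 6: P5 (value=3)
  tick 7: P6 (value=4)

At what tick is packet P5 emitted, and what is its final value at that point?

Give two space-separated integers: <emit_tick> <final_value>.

Answer: 10 0

Derivation:
Tick 1: [PARSE:P1(v=17,ok=F), VALIDATE:-, TRANSFORM:-, EMIT:-] out:-; in:P1
Tick 2: [PARSE:P2(v=7,ok=F), VALIDATE:P1(v=17,ok=F), TRANSFORM:-, EMIT:-] out:-; in:P2
Tick 3: [PARSE:P3(v=12,ok=F), VALIDATE:P2(v=7,ok=F), TRANSFORM:P1(v=0,ok=F), EMIT:-] out:-; in:P3
Tick 4: [PARSE:-, VALIDATE:P3(v=12,ok=F), TRANSFORM:P2(v=0,ok=F), EMIT:P1(v=0,ok=F)] out:-; in:-
Tick 5: [PARSE:P4(v=9,ok=F), VALIDATE:-, TRANSFORM:P3(v=0,ok=F), EMIT:P2(v=0,ok=F)] out:P1(v=0); in:P4
Tick 6: [PARSE:P5(v=3,ok=F), VALIDATE:P4(v=9,ok=T), TRANSFORM:-, EMIT:P3(v=0,ok=F)] out:P2(v=0); in:P5
Tick 7: [PARSE:P6(v=4,ok=F), VALIDATE:P5(v=3,ok=F), TRANSFORM:P4(v=36,ok=T), EMIT:-] out:P3(v=0); in:P6
Tick 8: [PARSE:-, VALIDATE:P6(v=4,ok=F), TRANSFORM:P5(v=0,ok=F), EMIT:P4(v=36,ok=T)] out:-; in:-
Tick 9: [PARSE:-, VALIDATE:-, TRANSFORM:P6(v=0,ok=F), EMIT:P5(v=0,ok=F)] out:P4(v=36); in:-
Tick 10: [PARSE:-, VALIDATE:-, TRANSFORM:-, EMIT:P6(v=0,ok=F)] out:P5(v=0); in:-
Tick 11: [PARSE:-, VALIDATE:-, TRANSFORM:-, EMIT:-] out:P6(v=0); in:-
P5: arrives tick 6, valid=False (id=5, id%4=1), emit tick 10, final value 0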